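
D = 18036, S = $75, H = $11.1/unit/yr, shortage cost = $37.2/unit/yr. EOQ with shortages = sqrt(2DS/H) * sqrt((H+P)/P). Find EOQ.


Formula: EOQ* = sqrt(2DS/H) * sqrt((H+P)/P)
Base EOQ = sqrt(2*18036*75/11.1) = 493.69 units
Correction = sqrt((11.1+37.2)/37.2) = 1.13947
EOQ* = 493.69 * 1.13947 = 562.5 units

562.5 units


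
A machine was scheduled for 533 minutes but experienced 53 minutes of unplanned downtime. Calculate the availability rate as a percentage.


Formula: Availability = (Planned Time - Downtime) / Planned Time * 100
Uptime = 533 - 53 = 480 min
Availability = 480 / 533 * 100 = 90.1%

90.1%


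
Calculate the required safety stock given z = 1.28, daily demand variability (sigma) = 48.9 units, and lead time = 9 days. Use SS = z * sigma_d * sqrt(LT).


Formula: SS = z * sigma_d * sqrt(LT)
sqrt(LT) = sqrt(9) = 3.0
SS = 1.28 * 48.9 * 3.0
SS = 187.8 units

187.8 units


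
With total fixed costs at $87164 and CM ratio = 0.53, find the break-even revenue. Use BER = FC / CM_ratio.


Formula: BER = Fixed Costs / Contribution Margin Ratio
BER = $87164 / 0.53
BER = $164460.38 (to the nearest cent)

$164460.38


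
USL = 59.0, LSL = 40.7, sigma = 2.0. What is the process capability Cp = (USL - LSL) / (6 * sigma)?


Cp = (59.0 - 40.7) / (6 * 2.0)

1.53


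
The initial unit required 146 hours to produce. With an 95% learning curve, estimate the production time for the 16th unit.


Formula: T_n = T_1 * (learning_rate)^(log2(n)) where learning_rate = rate/100
Doublings = log2(16) = 4
T_n = 146 * 0.95^4
T_n = 146 * 0.8145 = 118.9 hours

118.9 hours


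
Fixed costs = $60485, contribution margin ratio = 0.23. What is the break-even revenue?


Formula: BER = Fixed Costs / Contribution Margin Ratio
BER = $60485 / 0.23
BER = $262978.26 (to the nearest cent)

$262978.26


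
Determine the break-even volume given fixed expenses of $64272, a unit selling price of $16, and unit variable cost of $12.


Formula: BEQ = Fixed Costs / (Price - Variable Cost)
Contribution margin = $16 - $12 = $4/unit
BEQ = ceil($64272 / $4/unit) = ceil(16068.0) = 16068 units

16068 units


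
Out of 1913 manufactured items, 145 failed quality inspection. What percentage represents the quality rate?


Formula: Quality Rate = Good Pieces / Total Pieces * 100
Good pieces = 1913 - 145 = 1768
QR = 1768 / 1913 * 100 = 92.4%

92.4%


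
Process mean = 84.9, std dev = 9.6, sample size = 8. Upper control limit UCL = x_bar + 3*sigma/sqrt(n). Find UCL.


UCL = 84.9 + 3 * 9.6 / sqrt(8)

95.08


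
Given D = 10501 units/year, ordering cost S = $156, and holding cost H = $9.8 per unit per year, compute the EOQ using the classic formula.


Formula: EOQ = sqrt(2 * D * S / H)
Numerator: 2 * 10501 * 156 = 3276312
2DS/H = 3276312 / 9.8 = 334317.6
EOQ = sqrt(334317.6) = 578.2 units

578.2 units


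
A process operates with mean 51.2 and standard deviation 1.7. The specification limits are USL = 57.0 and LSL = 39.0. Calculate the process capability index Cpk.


Cpu = (57.0 - 51.2) / (3 * 1.7) = 1.14
Cpl = (51.2 - 39.0) / (3 * 1.7) = 2.39
Cpk = min(1.14, 2.39) = 1.14

1.14


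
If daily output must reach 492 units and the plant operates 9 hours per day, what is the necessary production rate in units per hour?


Formula: Production Rate = Daily Demand / Available Hours
Rate = 492 units/day / 9 hours/day
Rate = 54.7 units/hour

54.7 units/hour


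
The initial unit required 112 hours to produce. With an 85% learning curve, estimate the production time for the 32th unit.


Formula: T_n = T_1 * (learning_rate)^(log2(n)) where learning_rate = rate/100
Doublings = log2(32) = 5
T_n = 112 * 0.85^5
T_n = 112 * 0.4437 = 49.7 hours

49.7 hours


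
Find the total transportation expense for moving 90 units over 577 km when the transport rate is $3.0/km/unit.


TC = dist * cost * units = 577 * 3.0 * 90 = $155790.00

$155790.00


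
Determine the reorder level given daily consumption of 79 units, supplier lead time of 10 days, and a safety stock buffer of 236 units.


Formula: ROP = (Daily Demand * Lead Time) + Safety Stock
Demand during lead time = 79 * 10 = 790 units
ROP = 790 + 236 = 1026 units

1026 units


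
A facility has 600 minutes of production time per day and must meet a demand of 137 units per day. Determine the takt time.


Formula: Takt Time = Available Production Time / Customer Demand
Takt = 600 min/day / 137 units/day
Takt = 4.38 min/unit

4.38 min/unit


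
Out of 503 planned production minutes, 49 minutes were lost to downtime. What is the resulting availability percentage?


Formula: Availability = (Planned Time - Downtime) / Planned Time * 100
Uptime = 503 - 49 = 454 min
Availability = 454 / 503 * 100 = 90.3%

90.3%


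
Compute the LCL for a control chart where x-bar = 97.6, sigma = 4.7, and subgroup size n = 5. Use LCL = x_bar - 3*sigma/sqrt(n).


LCL = 97.6 - 3 * 4.7 / sqrt(5)

91.29


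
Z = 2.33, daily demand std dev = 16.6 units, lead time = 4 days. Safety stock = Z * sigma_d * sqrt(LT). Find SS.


Formula: SS = z * sigma_d * sqrt(LT)
sqrt(LT) = sqrt(4) = 2.0
SS = 2.33 * 16.6 * 2.0
SS = 77.4 units

77.4 units


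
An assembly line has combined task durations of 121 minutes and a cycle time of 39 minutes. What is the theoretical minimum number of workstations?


Formula: N_min = ceil(Sum of Task Times / Cycle Time)
N_min = ceil(121 min / 39 min) = ceil(3.1026)
N_min = 4 stations

4


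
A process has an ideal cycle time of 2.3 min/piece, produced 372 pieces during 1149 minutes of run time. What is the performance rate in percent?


Formula: Performance = (Ideal CT * Total Count) / Run Time * 100
Ideal output time = 2.3 * 372 = 855.6 min
Performance = 855.6 / 1149 * 100 = 74.5%

74.5%


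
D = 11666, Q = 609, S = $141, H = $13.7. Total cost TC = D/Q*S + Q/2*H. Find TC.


TC = 11666/609 * 141 + 609/2 * 13.7

$6872.65


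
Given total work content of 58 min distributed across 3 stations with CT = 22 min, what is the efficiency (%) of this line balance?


Formula: Efficiency = Sum of Task Times / (N_stations * CT) * 100
Total station capacity = 3 stations * 22 min = 66 min
Efficiency = 58 / 66 * 100 = 87.9%

87.9%


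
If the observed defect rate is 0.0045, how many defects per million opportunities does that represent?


DPMO = defect_rate * 1000000 = 0.0045 * 1000000

4500


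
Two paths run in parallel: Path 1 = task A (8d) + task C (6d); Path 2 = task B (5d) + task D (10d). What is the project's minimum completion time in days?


Path 1 = 8 + 6 = 14 days
Path 2 = 5 + 10 = 15 days
Duration = max(14, 15) = 15 days

15 days


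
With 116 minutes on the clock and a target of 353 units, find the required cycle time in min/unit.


Formula: CT = Available Time / Number of Units
CT = 116 min / 353 units
CT = 0.33 min/unit

0.33 min/unit


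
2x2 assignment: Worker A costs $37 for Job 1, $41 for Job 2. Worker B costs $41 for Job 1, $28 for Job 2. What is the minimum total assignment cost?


Option 1: A->1 + B->2 = $37 + $28 = $65
Option 2: A->2 + B->1 = $41 + $41 = $82
Min cost = min($65, $82) = $65

$65


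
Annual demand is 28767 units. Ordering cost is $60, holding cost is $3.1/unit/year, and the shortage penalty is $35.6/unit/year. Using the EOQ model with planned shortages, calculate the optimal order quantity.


Formula: EOQ* = sqrt(2DS/H) * sqrt((H+P)/P)
Base EOQ = sqrt(2*28767*60/3.1) = 1055.25 units
Correction = sqrt((3.1+35.6)/35.6) = 1.04263
EOQ* = 1055.25 * 1.04263 = 1100.2 units

1100.2 units


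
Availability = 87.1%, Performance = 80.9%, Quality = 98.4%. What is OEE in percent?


Formula: OEE = Availability * Performance * Quality / 10000
A * P = 87.1% * 80.9% / 100 = 70.46%
OEE = 70.46% * 98.4% / 100 = 69.3%

69.3%


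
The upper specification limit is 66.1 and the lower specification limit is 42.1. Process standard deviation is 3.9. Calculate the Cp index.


Cp = (66.1 - 42.1) / (6 * 3.9)

1.03


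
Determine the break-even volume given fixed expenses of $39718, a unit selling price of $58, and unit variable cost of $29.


Formula: BEQ = Fixed Costs / (Price - Variable Cost)
Contribution margin = $58 - $29 = $29/unit
BEQ = ceil($39718 / $29/unit) = ceil(1369.59) = 1370 units

1370 units


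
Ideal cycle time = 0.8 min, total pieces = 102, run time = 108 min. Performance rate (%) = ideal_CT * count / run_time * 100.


Formula: Performance = (Ideal CT * Total Count) / Run Time * 100
Ideal output time = 0.8 * 102 = 81.6 min
Performance = 81.6 / 108 * 100 = 75.6%

75.6%


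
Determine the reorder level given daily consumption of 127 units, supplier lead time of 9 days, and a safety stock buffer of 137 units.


Formula: ROP = (Daily Demand * Lead Time) + Safety Stock
Demand during lead time = 127 * 9 = 1143 units
ROP = 1143 + 137 = 1280 units

1280 units


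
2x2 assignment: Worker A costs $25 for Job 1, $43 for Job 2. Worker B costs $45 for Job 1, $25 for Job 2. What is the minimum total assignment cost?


Option 1: A->1 + B->2 = $25 + $25 = $50
Option 2: A->2 + B->1 = $43 + $45 = $88
Min cost = min($50, $88) = $50

$50


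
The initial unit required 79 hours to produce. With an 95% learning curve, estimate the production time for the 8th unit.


Formula: T_n = T_1 * (learning_rate)^(log2(n)) where learning_rate = rate/100
Doublings = log2(8) = 3
T_n = 79 * 0.95^3
T_n = 79 * 0.8574 = 67.7 hours

67.7 hours


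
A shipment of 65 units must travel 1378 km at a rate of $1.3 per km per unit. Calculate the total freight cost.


TC = dist * cost * units = 1378 * 1.3 * 65 = $116441.00

$116441.00


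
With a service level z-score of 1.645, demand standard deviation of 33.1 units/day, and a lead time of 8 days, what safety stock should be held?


Formula: SS = z * sigma_d * sqrt(LT)
sqrt(LT) = sqrt(8) = 2.8284
SS = 1.645 * 33.1 * 2.8284
SS = 154.0 units

154.0 units


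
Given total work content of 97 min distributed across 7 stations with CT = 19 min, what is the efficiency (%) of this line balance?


Formula: Efficiency = Sum of Task Times / (N_stations * CT) * 100
Total station capacity = 7 stations * 19 min = 133 min
Efficiency = 97 / 133 * 100 = 72.9%

72.9%


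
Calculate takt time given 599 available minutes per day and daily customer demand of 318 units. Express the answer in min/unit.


Formula: Takt Time = Available Production Time / Customer Demand
Takt = 599 min/day / 318 units/day
Takt = 1.88 min/unit

1.88 min/unit


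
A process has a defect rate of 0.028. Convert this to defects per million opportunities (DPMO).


DPMO = defect_rate * 1000000 = 0.028 * 1000000

28000


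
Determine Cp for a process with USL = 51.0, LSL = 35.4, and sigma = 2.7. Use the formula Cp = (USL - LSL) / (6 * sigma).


Cp = (51.0 - 35.4) / (6 * 2.7)

0.96


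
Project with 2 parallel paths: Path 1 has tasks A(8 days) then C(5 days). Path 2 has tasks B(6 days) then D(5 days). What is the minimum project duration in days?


Path 1 = 8 + 5 = 13 days
Path 2 = 6 + 5 = 11 days
Duration = max(13, 11) = 13 days

13 days


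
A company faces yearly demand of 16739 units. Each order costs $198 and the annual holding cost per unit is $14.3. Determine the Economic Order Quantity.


Formula: EOQ = sqrt(2 * D * S / H)
Numerator: 2 * 16739 * 198 = 6628644
2DS/H = 6628644 / 14.3 = 463541.5
EOQ = sqrt(463541.5) = 680.8 units

680.8 units


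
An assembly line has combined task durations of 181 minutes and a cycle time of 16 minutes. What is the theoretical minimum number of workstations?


Formula: N_min = ceil(Sum of Task Times / Cycle Time)
N_min = ceil(181 min / 16 min) = ceil(11.3125)
N_min = 12 stations

12


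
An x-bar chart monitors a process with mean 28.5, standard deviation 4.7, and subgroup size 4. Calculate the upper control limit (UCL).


UCL = 28.5 + 3 * 4.7 / sqrt(4)

35.55


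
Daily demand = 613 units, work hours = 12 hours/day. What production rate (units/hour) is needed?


Formula: Production Rate = Daily Demand / Available Hours
Rate = 613 units/day / 12 hours/day
Rate = 51.1 units/hour

51.1 units/hour


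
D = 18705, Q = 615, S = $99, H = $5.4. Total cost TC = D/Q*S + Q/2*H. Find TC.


TC = 18705/615 * 99 + 615/2 * 5.4

$4671.55


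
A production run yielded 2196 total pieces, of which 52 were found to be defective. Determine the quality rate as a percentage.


Formula: Quality Rate = Good Pieces / Total Pieces * 100
Good pieces = 2196 - 52 = 2144
QR = 2144 / 2196 * 100 = 97.6%

97.6%


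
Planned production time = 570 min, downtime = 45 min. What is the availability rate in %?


Formula: Availability = (Planned Time - Downtime) / Planned Time * 100
Uptime = 570 - 45 = 525 min
Availability = 525 / 570 * 100 = 92.1%

92.1%


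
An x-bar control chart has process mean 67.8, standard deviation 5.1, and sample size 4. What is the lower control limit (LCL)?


LCL = 67.8 - 3 * 5.1 / sqrt(4)

60.15


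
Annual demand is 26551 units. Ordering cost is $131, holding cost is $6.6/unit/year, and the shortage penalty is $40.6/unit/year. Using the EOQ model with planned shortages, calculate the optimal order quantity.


Formula: EOQ* = sqrt(2DS/H) * sqrt((H+P)/P)
Base EOQ = sqrt(2*26551*131/6.6) = 1026.64 units
Correction = sqrt((6.6+40.6)/40.6) = 1.07822
EOQ* = 1026.64 * 1.07822 = 1106.9 units

1106.9 units


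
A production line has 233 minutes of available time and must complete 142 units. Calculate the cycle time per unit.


Formula: CT = Available Time / Number of Units
CT = 233 min / 142 units
CT = 1.64 min/unit

1.64 min/unit


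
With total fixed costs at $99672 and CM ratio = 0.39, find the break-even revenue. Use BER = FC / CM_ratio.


Formula: BER = Fixed Costs / Contribution Margin Ratio
BER = $99672 / 0.39
BER = $255569.23 (to the nearest cent)

$255569.23


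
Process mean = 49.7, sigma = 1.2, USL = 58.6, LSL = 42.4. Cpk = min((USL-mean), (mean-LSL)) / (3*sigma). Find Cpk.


Cpu = (58.6 - 49.7) / (3 * 1.2) = 2.47
Cpl = (49.7 - 42.4) / (3 * 1.2) = 2.03
Cpk = min(2.47, 2.03) = 2.03

2.03


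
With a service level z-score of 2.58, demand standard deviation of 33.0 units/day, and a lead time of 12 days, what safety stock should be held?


Formula: SS = z * sigma_d * sqrt(LT)
sqrt(LT) = sqrt(12) = 3.4641
SS = 2.58 * 33.0 * 3.4641
SS = 294.9 units

294.9 units


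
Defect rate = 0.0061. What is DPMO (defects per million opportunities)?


DPMO = defect_rate * 1000000 = 0.0061 * 1000000

6100


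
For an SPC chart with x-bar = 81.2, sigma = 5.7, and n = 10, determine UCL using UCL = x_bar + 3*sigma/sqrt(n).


UCL = 81.2 + 3 * 5.7 / sqrt(10)

86.61


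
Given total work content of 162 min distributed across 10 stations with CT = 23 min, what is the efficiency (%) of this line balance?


Formula: Efficiency = Sum of Task Times / (N_stations * CT) * 100
Total station capacity = 10 stations * 23 min = 230 min
Efficiency = 162 / 230 * 100 = 70.4%

70.4%


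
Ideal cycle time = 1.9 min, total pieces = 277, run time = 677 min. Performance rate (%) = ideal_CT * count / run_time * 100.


Formula: Performance = (Ideal CT * Total Count) / Run Time * 100
Ideal output time = 1.9 * 277 = 526.3 min
Performance = 526.3 / 677 * 100 = 77.7%

77.7%


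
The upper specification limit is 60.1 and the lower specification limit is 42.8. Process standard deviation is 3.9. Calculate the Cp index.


Cp = (60.1 - 42.8) / (6 * 3.9)

0.74


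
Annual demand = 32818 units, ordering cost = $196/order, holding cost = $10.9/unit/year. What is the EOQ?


Formula: EOQ = sqrt(2 * D * S / H)
Numerator: 2 * 32818 * 196 = 12864656
2DS/H = 12864656 / 10.9 = 1180243.7
EOQ = sqrt(1180243.7) = 1086.4 units

1086.4 units


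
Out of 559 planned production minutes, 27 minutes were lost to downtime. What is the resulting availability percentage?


Formula: Availability = (Planned Time - Downtime) / Planned Time * 100
Uptime = 559 - 27 = 532 min
Availability = 532 / 559 * 100 = 95.2%

95.2%


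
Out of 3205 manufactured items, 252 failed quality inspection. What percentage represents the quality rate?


Formula: Quality Rate = Good Pieces / Total Pieces * 100
Good pieces = 3205 - 252 = 2953
QR = 2953 / 3205 * 100 = 92.1%

92.1%


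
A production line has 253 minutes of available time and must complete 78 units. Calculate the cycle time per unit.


Formula: CT = Available Time / Number of Units
CT = 253 min / 78 units
CT = 3.24 min/unit

3.24 min/unit


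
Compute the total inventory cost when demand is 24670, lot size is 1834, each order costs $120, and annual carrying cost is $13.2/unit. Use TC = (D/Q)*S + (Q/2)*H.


TC = 24670/1834 * 120 + 1834/2 * 13.2

$13718.58


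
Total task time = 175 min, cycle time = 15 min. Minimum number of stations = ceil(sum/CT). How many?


Formula: N_min = ceil(Sum of Task Times / Cycle Time)
N_min = ceil(175 min / 15 min) = ceil(11.6667)
N_min = 12 stations

12


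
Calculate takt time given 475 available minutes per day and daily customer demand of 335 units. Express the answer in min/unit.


Formula: Takt Time = Available Production Time / Customer Demand
Takt = 475 min/day / 335 units/day
Takt = 1.42 min/unit

1.42 min/unit


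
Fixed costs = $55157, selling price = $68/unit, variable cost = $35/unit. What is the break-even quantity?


Formula: BEQ = Fixed Costs / (Price - Variable Cost)
Contribution margin = $68 - $35 = $33/unit
BEQ = ceil($55157 / $33/unit) = ceil(1671.42) = 1672 units

1672 units


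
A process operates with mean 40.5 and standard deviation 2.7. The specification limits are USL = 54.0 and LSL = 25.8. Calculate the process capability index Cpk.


Cpu = (54.0 - 40.5) / (3 * 2.7) = 1.67
Cpl = (40.5 - 25.8) / (3 * 2.7) = 1.81
Cpk = min(1.67, 1.81) = 1.67

1.67


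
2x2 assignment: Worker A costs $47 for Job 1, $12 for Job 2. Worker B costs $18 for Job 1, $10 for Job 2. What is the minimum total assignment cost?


Option 1: A->1 + B->2 = $47 + $10 = $57
Option 2: A->2 + B->1 = $12 + $18 = $30
Min cost = min($57, $30) = $30

$30


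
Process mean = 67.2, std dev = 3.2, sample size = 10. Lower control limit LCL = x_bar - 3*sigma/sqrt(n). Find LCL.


LCL = 67.2 - 3 * 3.2 / sqrt(10)

64.16


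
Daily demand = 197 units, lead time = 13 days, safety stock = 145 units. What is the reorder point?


Formula: ROP = (Daily Demand * Lead Time) + Safety Stock
Demand during lead time = 197 * 13 = 2561 units
ROP = 2561 + 145 = 2706 units

2706 units


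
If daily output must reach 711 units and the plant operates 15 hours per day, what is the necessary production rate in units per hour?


Formula: Production Rate = Daily Demand / Available Hours
Rate = 711 units/day / 15 hours/day
Rate = 47.4 units/hour

47.4 units/hour


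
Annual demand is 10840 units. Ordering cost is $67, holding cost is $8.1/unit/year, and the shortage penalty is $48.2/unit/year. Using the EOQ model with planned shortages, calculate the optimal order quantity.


Formula: EOQ* = sqrt(2DS/H) * sqrt((H+P)/P)
Base EOQ = sqrt(2*10840*67/8.1) = 423.47 units
Correction = sqrt((8.1+48.2)/48.2) = 1.08076
EOQ* = 423.47 * 1.08076 = 457.7 units

457.7 units


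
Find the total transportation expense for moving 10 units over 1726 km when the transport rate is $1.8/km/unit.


TC = dist * cost * units = 1726 * 1.8 * 10 = $31068.00

$31068.00


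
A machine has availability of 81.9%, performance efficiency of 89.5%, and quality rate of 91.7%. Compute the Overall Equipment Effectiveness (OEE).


Formula: OEE = Availability * Performance * Quality / 10000
A * P = 81.9% * 89.5% / 100 = 73.3%
OEE = 73.3% * 91.7% / 100 = 67.2%

67.2%


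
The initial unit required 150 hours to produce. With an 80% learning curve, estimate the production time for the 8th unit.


Formula: T_n = T_1 * (learning_rate)^(log2(n)) where learning_rate = rate/100
Doublings = log2(8) = 3
T_n = 150 * 0.8^3
T_n = 150 * 0.512 = 76.8 hours

76.8 hours


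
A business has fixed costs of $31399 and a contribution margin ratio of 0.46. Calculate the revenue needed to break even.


Formula: BER = Fixed Costs / Contribution Margin Ratio
BER = $31399 / 0.46
BER = $68258.70 (to the nearest cent)

$68258.70


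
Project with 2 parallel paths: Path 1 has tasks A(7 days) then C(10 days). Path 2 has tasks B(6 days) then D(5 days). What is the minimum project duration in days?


Path 1 = 7 + 10 = 17 days
Path 2 = 6 + 5 = 11 days
Duration = max(17, 11) = 17 days

17 days


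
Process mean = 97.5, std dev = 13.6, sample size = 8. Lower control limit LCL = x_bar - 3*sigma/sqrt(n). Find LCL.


LCL = 97.5 - 3 * 13.6 / sqrt(8)

83.08


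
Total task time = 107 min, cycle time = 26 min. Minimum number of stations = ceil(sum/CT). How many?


Formula: N_min = ceil(Sum of Task Times / Cycle Time)
N_min = ceil(107 min / 26 min) = ceil(4.1154)
N_min = 5 stations

5


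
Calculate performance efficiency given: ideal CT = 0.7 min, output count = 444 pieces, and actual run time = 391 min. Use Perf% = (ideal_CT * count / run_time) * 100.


Formula: Performance = (Ideal CT * Total Count) / Run Time * 100
Ideal output time = 0.7 * 444 = 310.8 min
Performance = 310.8 / 391 * 100 = 79.5%

79.5%


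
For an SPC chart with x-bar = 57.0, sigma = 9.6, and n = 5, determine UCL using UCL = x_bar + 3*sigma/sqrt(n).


UCL = 57.0 + 3 * 9.6 / sqrt(5)

69.88


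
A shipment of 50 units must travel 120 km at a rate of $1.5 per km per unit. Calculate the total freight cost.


TC = dist * cost * units = 120 * 1.5 * 50 = $9000.00

$9000.00


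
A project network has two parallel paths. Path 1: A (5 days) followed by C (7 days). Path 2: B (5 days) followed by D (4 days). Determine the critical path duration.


Path 1 = 5 + 7 = 12 days
Path 2 = 5 + 4 = 9 days
Duration = max(12, 9) = 12 days

12 days


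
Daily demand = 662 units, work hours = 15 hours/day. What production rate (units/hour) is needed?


Formula: Production Rate = Daily Demand / Available Hours
Rate = 662 units/day / 15 hours/day
Rate = 44.1 units/hour

44.1 units/hour


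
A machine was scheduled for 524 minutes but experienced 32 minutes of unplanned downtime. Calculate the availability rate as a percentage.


Formula: Availability = (Planned Time - Downtime) / Planned Time * 100
Uptime = 524 - 32 = 492 min
Availability = 492 / 524 * 100 = 93.9%

93.9%


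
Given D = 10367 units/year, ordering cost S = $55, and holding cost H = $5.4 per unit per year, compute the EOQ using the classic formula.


Formula: EOQ = sqrt(2 * D * S / H)
Numerator: 2 * 10367 * 55 = 1140370
2DS/H = 1140370 / 5.4 = 211179.6
EOQ = sqrt(211179.6) = 459.5 units

459.5 units


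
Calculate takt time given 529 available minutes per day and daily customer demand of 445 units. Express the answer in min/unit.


Formula: Takt Time = Available Production Time / Customer Demand
Takt = 529 min/day / 445 units/day
Takt = 1.19 min/unit

1.19 min/unit


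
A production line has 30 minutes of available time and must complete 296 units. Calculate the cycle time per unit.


Formula: CT = Available Time / Number of Units
CT = 30 min / 296 units
CT = 0.1 min/unit

0.1 min/unit


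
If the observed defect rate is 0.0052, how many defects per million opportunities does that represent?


DPMO = defect_rate * 1000000 = 0.0052 * 1000000

5200


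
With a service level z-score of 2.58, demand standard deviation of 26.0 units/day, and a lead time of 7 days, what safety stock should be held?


Formula: SS = z * sigma_d * sqrt(LT)
sqrt(LT) = sqrt(7) = 2.6458
SS = 2.58 * 26.0 * 2.6458
SS = 177.5 units

177.5 units


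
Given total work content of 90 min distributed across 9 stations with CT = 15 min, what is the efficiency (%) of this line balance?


Formula: Efficiency = Sum of Task Times / (N_stations * CT) * 100
Total station capacity = 9 stations * 15 min = 135 min
Efficiency = 90 / 135 * 100 = 66.7%

66.7%


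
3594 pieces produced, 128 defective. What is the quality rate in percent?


Formula: Quality Rate = Good Pieces / Total Pieces * 100
Good pieces = 3594 - 128 = 3466
QR = 3466 / 3594 * 100 = 96.4%

96.4%


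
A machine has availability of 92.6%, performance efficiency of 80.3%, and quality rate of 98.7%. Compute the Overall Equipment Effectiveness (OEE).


Formula: OEE = Availability * Performance * Quality / 10000
A * P = 92.6% * 80.3% / 100 = 74.36%
OEE = 74.36% * 98.7% / 100 = 73.4%

73.4%


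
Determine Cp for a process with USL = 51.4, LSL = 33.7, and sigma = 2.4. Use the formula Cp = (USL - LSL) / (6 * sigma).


Cp = (51.4 - 33.7) / (6 * 2.4)

1.23


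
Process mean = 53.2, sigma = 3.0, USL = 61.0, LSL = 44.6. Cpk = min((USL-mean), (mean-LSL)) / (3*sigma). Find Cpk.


Cpu = (61.0 - 53.2) / (3 * 3.0) = 0.87
Cpl = (53.2 - 44.6) / (3 * 3.0) = 0.96
Cpk = min(0.87, 0.96) = 0.87

0.87


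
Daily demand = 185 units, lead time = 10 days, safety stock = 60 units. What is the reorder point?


Formula: ROP = (Daily Demand * Lead Time) + Safety Stock
Demand during lead time = 185 * 10 = 1850 units
ROP = 1850 + 60 = 1910 units

1910 units


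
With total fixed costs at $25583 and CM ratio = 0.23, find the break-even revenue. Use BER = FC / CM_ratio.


Formula: BER = Fixed Costs / Contribution Margin Ratio
BER = $25583 / 0.23
BER = $111230.43 (to the nearest cent)

$111230.43


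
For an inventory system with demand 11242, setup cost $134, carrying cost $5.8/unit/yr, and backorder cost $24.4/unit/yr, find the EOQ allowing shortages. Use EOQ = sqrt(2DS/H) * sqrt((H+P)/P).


Formula: EOQ* = sqrt(2DS/H) * sqrt((H+P)/P)
Base EOQ = sqrt(2*11242*134/5.8) = 720.73 units
Correction = sqrt((5.8+24.4)/24.4) = 1.11252
EOQ* = 720.73 * 1.11252 = 801.8 units

801.8 units


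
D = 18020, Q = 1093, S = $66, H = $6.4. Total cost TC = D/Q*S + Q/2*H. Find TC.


TC = 18020/1093 * 66 + 1093/2 * 6.4

$4585.72


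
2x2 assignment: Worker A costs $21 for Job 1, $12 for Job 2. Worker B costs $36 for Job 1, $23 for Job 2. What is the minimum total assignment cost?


Option 1: A->1 + B->2 = $21 + $23 = $44
Option 2: A->2 + B->1 = $12 + $36 = $48
Min cost = min($44, $48) = $44

$44


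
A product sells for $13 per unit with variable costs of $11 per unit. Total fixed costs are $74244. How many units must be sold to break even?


Formula: BEQ = Fixed Costs / (Price - Variable Cost)
Contribution margin = $13 - $11 = $2/unit
BEQ = ceil($74244 / $2/unit) = ceil(37122.0) = 37122 units

37122 units


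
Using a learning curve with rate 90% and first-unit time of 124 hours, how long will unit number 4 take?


Formula: T_n = T_1 * (learning_rate)^(log2(n)) where learning_rate = rate/100
Doublings = log2(4) = 2
T_n = 124 * 0.9^2
T_n = 124 * 0.81 = 100.4 hours

100.4 hours


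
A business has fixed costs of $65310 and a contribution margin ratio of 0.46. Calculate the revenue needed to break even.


Formula: BER = Fixed Costs / Contribution Margin Ratio
BER = $65310 / 0.46
BER = $141978.26 (to the nearest cent)

$141978.26


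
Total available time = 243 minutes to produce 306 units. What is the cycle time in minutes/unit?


Formula: CT = Available Time / Number of Units
CT = 243 min / 306 units
CT = 0.79 min/unit

0.79 min/unit


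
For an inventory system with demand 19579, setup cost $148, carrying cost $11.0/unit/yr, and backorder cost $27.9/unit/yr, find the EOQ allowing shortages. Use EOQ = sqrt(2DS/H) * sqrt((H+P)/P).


Formula: EOQ* = sqrt(2DS/H) * sqrt((H+P)/P)
Base EOQ = sqrt(2*19579*148/11.0) = 725.85 units
Correction = sqrt((11.0+27.9)/27.9) = 1.18079
EOQ* = 725.85 * 1.18079 = 857.1 units

857.1 units


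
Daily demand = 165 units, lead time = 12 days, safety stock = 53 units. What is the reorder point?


Formula: ROP = (Daily Demand * Lead Time) + Safety Stock
Demand during lead time = 165 * 12 = 1980 units
ROP = 1980 + 53 = 2033 units

2033 units


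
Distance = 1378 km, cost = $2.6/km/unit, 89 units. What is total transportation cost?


TC = dist * cost * units = 1378 * 2.6 * 89 = $318869.20

$318869.20


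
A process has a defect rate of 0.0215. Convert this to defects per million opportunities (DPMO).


DPMO = defect_rate * 1000000 = 0.0215 * 1000000

21500


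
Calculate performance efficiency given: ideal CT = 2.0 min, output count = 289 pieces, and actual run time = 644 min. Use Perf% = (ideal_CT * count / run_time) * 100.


Formula: Performance = (Ideal CT * Total Count) / Run Time * 100
Ideal output time = 2.0 * 289 = 578.0 min
Performance = 578.0 / 644 * 100 = 89.8%

89.8%


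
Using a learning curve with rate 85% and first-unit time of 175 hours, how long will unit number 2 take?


Formula: T_n = T_1 * (learning_rate)^(log2(n)) where learning_rate = rate/100
Doublings = log2(2) = 1
T_n = 175 * 0.85^1
T_n = 175 * 0.85 = 148.8 hours

148.8 hours


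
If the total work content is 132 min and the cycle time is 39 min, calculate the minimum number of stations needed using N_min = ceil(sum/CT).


Formula: N_min = ceil(Sum of Task Times / Cycle Time)
N_min = ceil(132 min / 39 min) = ceil(3.3846)
N_min = 4 stations

4


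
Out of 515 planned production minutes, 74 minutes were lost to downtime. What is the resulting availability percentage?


Formula: Availability = (Planned Time - Downtime) / Planned Time * 100
Uptime = 515 - 74 = 441 min
Availability = 441 / 515 * 100 = 85.6%

85.6%


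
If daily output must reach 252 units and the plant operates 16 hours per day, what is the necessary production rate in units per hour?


Formula: Production Rate = Daily Demand / Available Hours
Rate = 252 units/day / 16 hours/day
Rate = 15.8 units/hour

15.8 units/hour


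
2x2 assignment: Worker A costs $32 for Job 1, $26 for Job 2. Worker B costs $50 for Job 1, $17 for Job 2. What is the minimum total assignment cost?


Option 1: A->1 + B->2 = $32 + $17 = $49
Option 2: A->2 + B->1 = $26 + $50 = $76
Min cost = min($49, $76) = $49

$49


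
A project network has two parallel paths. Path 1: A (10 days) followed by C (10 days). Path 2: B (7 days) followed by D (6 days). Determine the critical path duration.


Path 1 = 10 + 10 = 20 days
Path 2 = 7 + 6 = 13 days
Duration = max(20, 13) = 20 days

20 days


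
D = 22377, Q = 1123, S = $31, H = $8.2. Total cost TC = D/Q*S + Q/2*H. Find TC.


TC = 22377/1123 * 31 + 1123/2 * 8.2

$5222.01


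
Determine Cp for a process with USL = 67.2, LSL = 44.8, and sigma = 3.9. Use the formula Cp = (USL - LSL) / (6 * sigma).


Cp = (67.2 - 44.8) / (6 * 3.9)

0.96


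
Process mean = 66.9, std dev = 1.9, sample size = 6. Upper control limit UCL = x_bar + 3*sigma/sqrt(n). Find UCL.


UCL = 66.9 + 3 * 1.9 / sqrt(6)

69.23


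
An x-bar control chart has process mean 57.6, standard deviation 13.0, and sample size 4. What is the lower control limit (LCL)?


LCL = 57.6 - 3 * 13.0 / sqrt(4)

38.1


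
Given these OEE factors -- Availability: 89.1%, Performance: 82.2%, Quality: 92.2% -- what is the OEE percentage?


Formula: OEE = Availability * Performance * Quality / 10000
A * P = 89.1% * 82.2% / 100 = 73.24%
OEE = 73.24% * 92.2% / 100 = 67.5%

67.5%


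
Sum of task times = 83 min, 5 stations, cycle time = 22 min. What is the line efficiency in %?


Formula: Efficiency = Sum of Task Times / (N_stations * CT) * 100
Total station capacity = 5 stations * 22 min = 110 min
Efficiency = 83 / 110 * 100 = 75.5%

75.5%


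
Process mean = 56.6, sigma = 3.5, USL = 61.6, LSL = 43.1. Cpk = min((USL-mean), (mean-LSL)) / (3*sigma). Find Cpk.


Cpu = (61.6 - 56.6) / (3 * 3.5) = 0.48
Cpl = (56.6 - 43.1) / (3 * 3.5) = 1.29
Cpk = min(0.48, 1.29) = 0.48

0.48


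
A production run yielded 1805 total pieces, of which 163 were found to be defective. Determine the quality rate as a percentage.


Formula: Quality Rate = Good Pieces / Total Pieces * 100
Good pieces = 1805 - 163 = 1642
QR = 1642 / 1805 * 100 = 91.0%

91.0%


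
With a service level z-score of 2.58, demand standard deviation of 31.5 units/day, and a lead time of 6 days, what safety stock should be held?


Formula: SS = z * sigma_d * sqrt(LT)
sqrt(LT) = sqrt(6) = 2.4495
SS = 2.58 * 31.5 * 2.4495
SS = 199.1 units

199.1 units


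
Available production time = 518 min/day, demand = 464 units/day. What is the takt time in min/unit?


Formula: Takt Time = Available Production Time / Customer Demand
Takt = 518 min/day / 464 units/day
Takt = 1.12 min/unit

1.12 min/unit


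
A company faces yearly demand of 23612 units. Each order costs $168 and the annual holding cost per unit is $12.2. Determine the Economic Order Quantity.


Formula: EOQ = sqrt(2 * D * S / H)
Numerator: 2 * 23612 * 168 = 7933632
2DS/H = 7933632 / 12.2 = 650297.7
EOQ = sqrt(650297.7) = 806.4 units

806.4 units


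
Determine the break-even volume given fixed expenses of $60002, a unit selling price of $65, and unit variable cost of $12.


Formula: BEQ = Fixed Costs / (Price - Variable Cost)
Contribution margin = $65 - $12 = $53/unit
BEQ = ceil($60002 / $53/unit) = ceil(1132.11) = 1133 units

1133 units


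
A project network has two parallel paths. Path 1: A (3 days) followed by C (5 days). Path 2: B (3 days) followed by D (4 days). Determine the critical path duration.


Path 1 = 3 + 5 = 8 days
Path 2 = 3 + 4 = 7 days
Duration = max(8, 7) = 8 days

8 days


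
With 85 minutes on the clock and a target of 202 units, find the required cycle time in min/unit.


Formula: CT = Available Time / Number of Units
CT = 85 min / 202 units
CT = 0.42 min/unit

0.42 min/unit


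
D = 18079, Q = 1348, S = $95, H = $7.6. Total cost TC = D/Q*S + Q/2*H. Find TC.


TC = 18079/1348 * 95 + 1348/2 * 7.6

$6396.51


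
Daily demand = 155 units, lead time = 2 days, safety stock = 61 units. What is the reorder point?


Formula: ROP = (Daily Demand * Lead Time) + Safety Stock
Demand during lead time = 155 * 2 = 310 units
ROP = 310 + 61 = 371 units

371 units


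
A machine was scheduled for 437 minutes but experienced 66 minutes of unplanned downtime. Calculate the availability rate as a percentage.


Formula: Availability = (Planned Time - Downtime) / Planned Time * 100
Uptime = 437 - 66 = 371 min
Availability = 371 / 437 * 100 = 84.9%

84.9%


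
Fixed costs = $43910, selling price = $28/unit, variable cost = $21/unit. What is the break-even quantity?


Formula: BEQ = Fixed Costs / (Price - Variable Cost)
Contribution margin = $28 - $21 = $7/unit
BEQ = ceil($43910 / $7/unit) = ceil(6272.86) = 6273 units

6273 units


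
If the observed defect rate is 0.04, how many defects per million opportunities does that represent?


DPMO = defect_rate * 1000000 = 0.04 * 1000000

40000


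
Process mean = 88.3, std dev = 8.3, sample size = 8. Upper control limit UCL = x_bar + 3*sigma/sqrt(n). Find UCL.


UCL = 88.3 + 3 * 8.3 / sqrt(8)

97.1


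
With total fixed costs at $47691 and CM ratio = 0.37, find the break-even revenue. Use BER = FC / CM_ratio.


Formula: BER = Fixed Costs / Contribution Margin Ratio
BER = $47691 / 0.37
BER = $128894.59 (to the nearest cent)

$128894.59


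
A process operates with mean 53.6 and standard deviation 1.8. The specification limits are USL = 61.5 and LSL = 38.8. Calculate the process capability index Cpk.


Cpu = (61.5 - 53.6) / (3 * 1.8) = 1.46
Cpl = (53.6 - 38.8) / (3 * 1.8) = 2.74
Cpk = min(1.46, 2.74) = 1.46

1.46


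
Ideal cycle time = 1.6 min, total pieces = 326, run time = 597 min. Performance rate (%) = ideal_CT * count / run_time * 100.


Formula: Performance = (Ideal CT * Total Count) / Run Time * 100
Ideal output time = 1.6 * 326 = 521.6 min
Performance = 521.6 / 597 * 100 = 87.4%

87.4%


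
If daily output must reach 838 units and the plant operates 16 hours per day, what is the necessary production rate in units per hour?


Formula: Production Rate = Daily Demand / Available Hours
Rate = 838 units/day / 16 hours/day
Rate = 52.4 units/hour

52.4 units/hour


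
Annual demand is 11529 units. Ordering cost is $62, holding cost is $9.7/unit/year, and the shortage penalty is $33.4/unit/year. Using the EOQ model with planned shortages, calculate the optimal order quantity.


Formula: EOQ* = sqrt(2DS/H) * sqrt((H+P)/P)
Base EOQ = sqrt(2*11529*62/9.7) = 383.9 units
Correction = sqrt((9.7+33.4)/33.4) = 1.13597
EOQ* = 383.9 * 1.13597 = 436.1 units

436.1 units


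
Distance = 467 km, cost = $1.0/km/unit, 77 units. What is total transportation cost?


TC = dist * cost * units = 467 * 1.0 * 77 = $35959.00

$35959.00


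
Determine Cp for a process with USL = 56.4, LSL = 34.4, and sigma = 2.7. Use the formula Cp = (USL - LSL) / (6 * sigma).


Cp = (56.4 - 34.4) / (6 * 2.7)

1.36


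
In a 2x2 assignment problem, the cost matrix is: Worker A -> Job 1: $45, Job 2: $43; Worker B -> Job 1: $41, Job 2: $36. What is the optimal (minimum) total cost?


Option 1: A->1 + B->2 = $45 + $36 = $81
Option 2: A->2 + B->1 = $43 + $41 = $84
Min cost = min($81, $84) = $81

$81


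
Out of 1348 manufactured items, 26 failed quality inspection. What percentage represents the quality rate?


Formula: Quality Rate = Good Pieces / Total Pieces * 100
Good pieces = 1348 - 26 = 1322
QR = 1322 / 1348 * 100 = 98.1%

98.1%


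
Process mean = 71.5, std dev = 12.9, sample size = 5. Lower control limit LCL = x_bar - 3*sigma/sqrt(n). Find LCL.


LCL = 71.5 - 3 * 12.9 / sqrt(5)

54.19


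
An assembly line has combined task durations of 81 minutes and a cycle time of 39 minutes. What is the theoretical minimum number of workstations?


Formula: N_min = ceil(Sum of Task Times / Cycle Time)
N_min = ceil(81 min / 39 min) = ceil(2.0769)
N_min = 3 stations

3


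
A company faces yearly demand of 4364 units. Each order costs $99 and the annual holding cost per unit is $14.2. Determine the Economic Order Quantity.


Formula: EOQ = sqrt(2 * D * S / H)
Numerator: 2 * 4364 * 99 = 864072
2DS/H = 864072 / 14.2 = 60850.1
EOQ = sqrt(60850.1) = 246.7 units

246.7 units


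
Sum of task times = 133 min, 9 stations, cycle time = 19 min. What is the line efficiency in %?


Formula: Efficiency = Sum of Task Times / (N_stations * CT) * 100
Total station capacity = 9 stations * 19 min = 171 min
Efficiency = 133 / 171 * 100 = 77.8%

77.8%


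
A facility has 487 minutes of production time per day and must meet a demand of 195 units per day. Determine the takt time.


Formula: Takt Time = Available Production Time / Customer Demand
Takt = 487 min/day / 195 units/day
Takt = 2.5 min/unit

2.5 min/unit


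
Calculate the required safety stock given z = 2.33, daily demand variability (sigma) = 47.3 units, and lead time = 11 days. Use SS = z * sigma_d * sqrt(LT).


Formula: SS = z * sigma_d * sqrt(LT)
sqrt(LT) = sqrt(11) = 3.3166
SS = 2.33 * 47.3 * 3.3166
SS = 365.5 units

365.5 units


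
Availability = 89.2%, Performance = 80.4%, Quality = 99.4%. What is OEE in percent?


Formula: OEE = Availability * Performance * Quality / 10000
A * P = 89.2% * 80.4% / 100 = 71.72%
OEE = 71.72% * 99.4% / 100 = 71.3%

71.3%


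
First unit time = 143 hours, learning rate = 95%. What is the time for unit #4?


Formula: T_n = T_1 * (learning_rate)^(log2(n)) where learning_rate = rate/100
Doublings = log2(4) = 2
T_n = 143 * 0.95^2
T_n = 143 * 0.9025 = 129.1 hours

129.1 hours


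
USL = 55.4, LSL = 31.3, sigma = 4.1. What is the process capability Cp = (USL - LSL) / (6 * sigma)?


Cp = (55.4 - 31.3) / (6 * 4.1)

0.98


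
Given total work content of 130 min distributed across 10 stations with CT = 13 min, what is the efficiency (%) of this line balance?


Formula: Efficiency = Sum of Task Times / (N_stations * CT) * 100
Total station capacity = 10 stations * 13 min = 130 min
Efficiency = 130 / 130 * 100 = 100.0%

100.0%
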